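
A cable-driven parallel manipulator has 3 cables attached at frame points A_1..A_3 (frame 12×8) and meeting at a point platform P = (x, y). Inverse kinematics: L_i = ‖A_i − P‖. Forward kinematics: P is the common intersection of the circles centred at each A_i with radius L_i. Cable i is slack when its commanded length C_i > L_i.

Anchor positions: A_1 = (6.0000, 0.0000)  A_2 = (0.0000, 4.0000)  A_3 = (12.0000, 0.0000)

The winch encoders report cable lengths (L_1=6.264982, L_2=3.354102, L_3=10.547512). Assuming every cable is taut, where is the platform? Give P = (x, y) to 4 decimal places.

circle eqns → linear via eq_j − eq_1; set c_j = A_j·A_j − L_j²
c_1 = 36.0000+0.0000−39.2500 = -3.2500
12.0000·x − 8.0000·y = c_1−c_2 = -8.0000
-12.0000·x + 0.0000·y = c_1−c_3 = -36.0000
solve first two rows → x=3.0000, y=5.5000

(3.0000, 5.5000)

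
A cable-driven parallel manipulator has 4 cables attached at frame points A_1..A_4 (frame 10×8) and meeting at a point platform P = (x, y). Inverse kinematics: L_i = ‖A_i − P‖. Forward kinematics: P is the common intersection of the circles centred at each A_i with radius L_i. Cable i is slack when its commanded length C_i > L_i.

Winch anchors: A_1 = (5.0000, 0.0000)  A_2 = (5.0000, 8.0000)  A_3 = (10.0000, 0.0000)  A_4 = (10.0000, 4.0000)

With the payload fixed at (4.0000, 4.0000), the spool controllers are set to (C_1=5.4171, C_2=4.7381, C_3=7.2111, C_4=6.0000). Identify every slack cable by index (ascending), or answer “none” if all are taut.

1, 2

cable 1: L_1 = ‖A_1−P‖ = 4.1231;  C_1 = 5.4171 → slack
cable 2: L_2 = ‖A_2−P‖ = 4.1231;  C_2 = 4.7381 → slack
cable 3: L_3 = ‖A_3−P‖ = 7.2111;  C_3 = 7.2111 → taut
cable 4: L_4 = ‖A_4−P‖ = 6.0000;  C_4 = 6.0000 → taut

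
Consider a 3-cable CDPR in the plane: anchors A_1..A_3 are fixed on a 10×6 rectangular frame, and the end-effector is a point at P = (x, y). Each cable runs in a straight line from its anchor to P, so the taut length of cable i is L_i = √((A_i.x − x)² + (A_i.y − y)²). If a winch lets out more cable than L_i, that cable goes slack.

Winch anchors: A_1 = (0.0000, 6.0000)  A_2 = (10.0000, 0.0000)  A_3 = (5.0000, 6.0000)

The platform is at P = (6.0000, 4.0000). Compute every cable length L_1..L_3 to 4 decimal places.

(6.3246, 5.6569, 2.2361)

L_1 = √((0.0000−6.0000)² + (6.0000−4.0000)²) = 6.3246
L_2 = √((10.0000−6.0000)² + (0.0000−4.0000)²) = 5.6569
L_3 = √((5.0000−6.0000)² + (6.0000−4.0000)²) = 2.2361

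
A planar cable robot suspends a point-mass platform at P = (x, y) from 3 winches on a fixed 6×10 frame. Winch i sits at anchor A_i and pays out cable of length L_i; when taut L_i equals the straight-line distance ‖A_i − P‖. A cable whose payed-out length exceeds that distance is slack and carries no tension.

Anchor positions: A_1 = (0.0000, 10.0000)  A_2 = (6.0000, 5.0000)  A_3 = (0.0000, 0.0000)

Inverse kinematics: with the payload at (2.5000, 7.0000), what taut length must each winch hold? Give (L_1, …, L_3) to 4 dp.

(3.9051, 4.0311, 7.4330)

cable 1: Δx=-2.5000, Δy=3.0000; L_1 = √(Δx²+Δy²) = 3.9051
cable 2: Δx=3.5000, Δy=-2.0000; L_2 = √(Δx²+Δy²) = 4.0311
cable 3: Δx=-2.5000, Δy=-7.0000; L_3 = √(Δx²+Δy²) = 7.4330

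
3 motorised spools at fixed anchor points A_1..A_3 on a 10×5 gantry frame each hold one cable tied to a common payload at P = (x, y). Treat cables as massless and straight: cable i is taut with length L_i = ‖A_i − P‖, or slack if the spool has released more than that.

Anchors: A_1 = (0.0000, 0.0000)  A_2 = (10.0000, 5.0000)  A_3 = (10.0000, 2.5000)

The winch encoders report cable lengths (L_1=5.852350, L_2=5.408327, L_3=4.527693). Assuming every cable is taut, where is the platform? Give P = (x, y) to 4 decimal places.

circle eqns → linear via eq_j − eq_1; set k_j = A_j·A_j − L_j²
k_1 = 0.0000+0.0000−34.2500 = -34.2500
-20.0000·x − 10.0000·y = k_1−k_2 = -130.0000
-20.0000·x − 5.0000·y = k_1−k_3 = -120.0000
solve first two rows → x=5.5000, y=2.0000

(5.5000, 2.0000)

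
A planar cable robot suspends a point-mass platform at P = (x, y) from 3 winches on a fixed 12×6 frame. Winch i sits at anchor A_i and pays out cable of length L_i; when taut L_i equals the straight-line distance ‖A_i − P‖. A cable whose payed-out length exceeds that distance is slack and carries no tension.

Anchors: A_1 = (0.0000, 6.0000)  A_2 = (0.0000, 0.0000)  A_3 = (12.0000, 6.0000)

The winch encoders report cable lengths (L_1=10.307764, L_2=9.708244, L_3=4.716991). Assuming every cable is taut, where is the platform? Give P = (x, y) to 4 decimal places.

each cable: (A_i−P)·(A_i−P) = L_i²; let c_i = ‖A_i‖²−L_i²
c_1 = 0.0000+36.0000−106.2500 = -70.2500
row 1: 0.0000x + 12.0000y = 24.0000  (c_2=-94.2500)
row 2: -24.0000x + 0.0000y = -228.0000  (c_3=157.7500)
Cramer on rows 1–2 → x = 9.5000, y = 2.0000

(9.5000, 2.0000)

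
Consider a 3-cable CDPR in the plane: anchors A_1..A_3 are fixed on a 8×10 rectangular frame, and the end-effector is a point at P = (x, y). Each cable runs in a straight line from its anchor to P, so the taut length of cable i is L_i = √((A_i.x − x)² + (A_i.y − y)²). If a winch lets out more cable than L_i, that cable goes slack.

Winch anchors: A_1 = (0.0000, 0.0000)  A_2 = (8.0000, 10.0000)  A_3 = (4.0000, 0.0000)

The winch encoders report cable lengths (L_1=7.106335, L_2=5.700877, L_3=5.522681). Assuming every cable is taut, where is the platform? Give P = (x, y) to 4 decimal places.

(4.5000, 5.5000)

expand ‖A_i−P‖²=L_i² and subtract eq 1 (k_i ≔ ‖A_i‖²−L_i²)
k_1 = 0.0000+0.0000−50.5000 = -50.5000
eq1−eq2 → [-16.0000  -20.0000]·P = -182.0000
eq1−eq3 → [-8.0000  0.0000]·P = -36.0000
2×2 solve → P = (4.5000, 5.5000)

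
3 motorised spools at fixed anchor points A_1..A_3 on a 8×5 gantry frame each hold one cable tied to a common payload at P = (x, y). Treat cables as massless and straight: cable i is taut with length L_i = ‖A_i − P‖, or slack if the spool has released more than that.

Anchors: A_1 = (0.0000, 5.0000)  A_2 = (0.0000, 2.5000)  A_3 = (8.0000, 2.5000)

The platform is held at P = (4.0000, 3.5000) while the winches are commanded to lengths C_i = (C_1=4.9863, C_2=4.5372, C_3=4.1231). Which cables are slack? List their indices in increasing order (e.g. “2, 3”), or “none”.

cable 1: √((-4.0000)²+(1.5000)²)=4.2720, C_1=4.9863: slack
cable 2: √((-4.0000)²+(-1.0000)²)=4.1231, C_2=4.5372: slack
cable 3: √((4.0000)²+(-1.0000)²)=4.1231, C_3=4.1231: taut

1, 2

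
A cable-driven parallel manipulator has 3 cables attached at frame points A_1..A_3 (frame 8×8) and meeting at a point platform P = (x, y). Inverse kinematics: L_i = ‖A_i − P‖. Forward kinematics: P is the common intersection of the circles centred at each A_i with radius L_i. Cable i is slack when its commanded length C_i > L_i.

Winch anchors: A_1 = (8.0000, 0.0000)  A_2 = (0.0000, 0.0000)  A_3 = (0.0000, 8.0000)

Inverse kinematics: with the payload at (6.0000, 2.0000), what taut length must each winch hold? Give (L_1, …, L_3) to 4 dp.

cable 1: Δx=2.0000, Δy=-2.0000; L_1 = √(Δx²+Δy²) = 2.8284
cable 2: Δx=-6.0000, Δy=-2.0000; L_2 = √(Δx²+Δy²) = 6.3246
cable 3: Δx=-6.0000, Δy=6.0000; L_3 = √(Δx²+Δy²) = 8.4853

(2.8284, 6.3246, 8.4853)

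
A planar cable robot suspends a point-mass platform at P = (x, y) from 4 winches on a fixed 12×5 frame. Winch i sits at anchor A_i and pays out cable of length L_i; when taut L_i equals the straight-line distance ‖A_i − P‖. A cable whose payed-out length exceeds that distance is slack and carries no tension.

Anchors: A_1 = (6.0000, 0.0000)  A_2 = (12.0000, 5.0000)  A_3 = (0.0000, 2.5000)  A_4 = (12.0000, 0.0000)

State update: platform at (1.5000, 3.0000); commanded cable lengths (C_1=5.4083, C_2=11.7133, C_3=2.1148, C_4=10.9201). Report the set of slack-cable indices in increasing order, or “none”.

cable 1: √((4.5000)²+(-3.0000)²)=5.4083, C_1=5.4083: taut
cable 2: √((10.5000)²+(2.0000)²)=10.6888, C_2=11.7133: slack
cable 3: √((-1.5000)²+(-0.5000)²)=1.5811, C_3=2.1148: slack
cable 4: √((10.5000)²+(-3.0000)²)=10.9202, C_4=10.9201: taut

2, 3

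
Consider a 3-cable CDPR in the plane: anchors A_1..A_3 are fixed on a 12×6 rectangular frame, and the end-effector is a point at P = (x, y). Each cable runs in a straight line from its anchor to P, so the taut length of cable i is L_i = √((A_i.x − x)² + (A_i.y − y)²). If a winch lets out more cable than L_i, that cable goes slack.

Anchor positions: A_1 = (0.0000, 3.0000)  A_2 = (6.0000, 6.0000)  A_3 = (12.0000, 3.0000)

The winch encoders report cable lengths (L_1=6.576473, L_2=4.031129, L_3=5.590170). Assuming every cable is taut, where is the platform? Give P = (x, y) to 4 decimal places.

(6.5000, 2.0000)

circle eqns → linear via eq_j − eq_1; set c_j = A_j·A_j − L_j²
c_1 = 0.0000+9.0000−43.2500 = -34.2500
-12.0000·x − 6.0000·y = c_1−c_2 = -90.0000
-24.0000·x + 0.0000·y = c_1−c_3 = -156.0000
solve first two rows → x=6.5000, y=2.0000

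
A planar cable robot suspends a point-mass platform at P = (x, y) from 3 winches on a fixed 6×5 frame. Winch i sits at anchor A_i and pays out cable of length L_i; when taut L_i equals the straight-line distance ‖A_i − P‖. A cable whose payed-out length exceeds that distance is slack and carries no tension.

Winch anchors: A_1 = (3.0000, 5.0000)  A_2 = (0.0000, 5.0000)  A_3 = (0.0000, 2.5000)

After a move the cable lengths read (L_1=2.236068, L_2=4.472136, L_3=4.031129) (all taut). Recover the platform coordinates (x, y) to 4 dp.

circle eqns → linear via eq_j − eq_1; set c_j = A_j·A_j − L_j²
c_1 = 9.0000+25.0000−5.0000 = 29.0000
6.0000·x + 0.0000·y = c_1−c_2 = 24.0000
6.0000·x + 5.0000·y = c_1−c_3 = 39.0000
solve first two rows → x=4.0000, y=3.0000

(4.0000, 3.0000)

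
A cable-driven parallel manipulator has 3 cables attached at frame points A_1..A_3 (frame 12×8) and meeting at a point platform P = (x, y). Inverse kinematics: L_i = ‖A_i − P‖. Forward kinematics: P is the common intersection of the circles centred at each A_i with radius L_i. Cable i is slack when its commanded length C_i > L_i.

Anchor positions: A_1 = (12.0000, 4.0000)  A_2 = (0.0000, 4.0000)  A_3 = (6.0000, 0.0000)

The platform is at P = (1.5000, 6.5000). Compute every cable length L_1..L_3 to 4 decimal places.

(10.7935, 2.9155, 7.9057)

cable 1: Δx=10.5000, Δy=-2.5000; L_1 = √(Δx²+Δy²) = 10.7935
cable 2: Δx=-1.5000, Δy=-2.5000; L_2 = √(Δx²+Δy²) = 2.9155
cable 3: Δx=4.5000, Δy=-6.5000; L_3 = √(Δx²+Δy²) = 7.9057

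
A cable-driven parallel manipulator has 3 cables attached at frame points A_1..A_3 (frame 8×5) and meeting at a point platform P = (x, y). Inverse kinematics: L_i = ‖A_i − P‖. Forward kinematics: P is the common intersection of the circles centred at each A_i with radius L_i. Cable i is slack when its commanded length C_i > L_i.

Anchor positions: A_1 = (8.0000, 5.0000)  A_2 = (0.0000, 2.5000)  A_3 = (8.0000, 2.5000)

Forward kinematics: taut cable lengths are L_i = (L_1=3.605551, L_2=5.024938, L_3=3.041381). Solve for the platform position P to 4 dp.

(5.0000, 3.0000)

each cable: (A_i−P)·(A_i−P) = L_i²; let q_i = ‖A_i‖²−L_i²
q_1 = 64.0000+25.0000−13.0000 = 76.0000
row 1: 16.0000x + 5.0000y = 95.0000  (q_2=-19.0000)
row 2: 0.0000x + 5.0000y = 15.0000  (q_3=61.0000)
Cramer on rows 1–2 → x = 5.0000, y = 3.0000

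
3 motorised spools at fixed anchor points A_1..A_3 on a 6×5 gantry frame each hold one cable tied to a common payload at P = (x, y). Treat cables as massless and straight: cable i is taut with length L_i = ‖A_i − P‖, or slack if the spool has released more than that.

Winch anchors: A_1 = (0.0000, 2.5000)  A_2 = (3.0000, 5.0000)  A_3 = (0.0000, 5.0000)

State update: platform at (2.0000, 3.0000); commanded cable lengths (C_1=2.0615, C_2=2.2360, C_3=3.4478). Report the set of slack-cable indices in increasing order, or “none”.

3

cable 1: √((-2.0000)²+(-0.5000)²)=2.0616, C_1=2.0615: taut
cable 2: √((1.0000)²+(2.0000)²)=2.2361, C_2=2.2360: taut
cable 3: √((-2.0000)²+(2.0000)²)=2.8284, C_3=3.4478: slack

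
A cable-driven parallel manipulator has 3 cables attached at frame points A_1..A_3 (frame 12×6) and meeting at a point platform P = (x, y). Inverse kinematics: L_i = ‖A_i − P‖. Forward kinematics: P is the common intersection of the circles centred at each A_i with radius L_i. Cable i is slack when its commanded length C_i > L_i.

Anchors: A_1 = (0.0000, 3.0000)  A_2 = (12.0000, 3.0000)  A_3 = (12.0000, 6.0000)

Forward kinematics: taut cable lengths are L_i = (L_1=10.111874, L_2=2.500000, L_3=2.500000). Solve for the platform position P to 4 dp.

(10.0000, 4.5000)

each cable: (A_i−P)·(A_i−P) = L_i²; let c_i = ‖A_i‖²−L_i²
c_1 = 0.0000+9.0000−102.2500 = -93.2500
row 1: -24.0000x + 0.0000y = -240.0000  (c_2=146.7500)
row 2: -24.0000x − 6.0000y = -267.0000  (c_3=173.7500)
Cramer on rows 1–2 → x = 10.0000, y = 4.5000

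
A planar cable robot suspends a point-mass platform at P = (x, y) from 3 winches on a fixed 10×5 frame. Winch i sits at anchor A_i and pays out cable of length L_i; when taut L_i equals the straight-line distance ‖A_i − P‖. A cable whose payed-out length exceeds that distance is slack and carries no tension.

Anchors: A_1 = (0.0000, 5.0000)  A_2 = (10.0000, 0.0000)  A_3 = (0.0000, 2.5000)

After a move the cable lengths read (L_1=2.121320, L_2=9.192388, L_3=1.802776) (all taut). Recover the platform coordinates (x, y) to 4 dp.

circle eqns → linear via eq_j − eq_1; set q_j = A_j·A_j − L_j²
q_1 = 0.0000+25.0000−4.5000 = 20.5000
-20.0000·x + 10.0000·y = q_1−q_2 = 5.0000
0.0000·x + 5.0000·y = q_1−q_3 = 17.5000
solve first two rows → x=1.5000, y=3.5000

(1.5000, 3.5000)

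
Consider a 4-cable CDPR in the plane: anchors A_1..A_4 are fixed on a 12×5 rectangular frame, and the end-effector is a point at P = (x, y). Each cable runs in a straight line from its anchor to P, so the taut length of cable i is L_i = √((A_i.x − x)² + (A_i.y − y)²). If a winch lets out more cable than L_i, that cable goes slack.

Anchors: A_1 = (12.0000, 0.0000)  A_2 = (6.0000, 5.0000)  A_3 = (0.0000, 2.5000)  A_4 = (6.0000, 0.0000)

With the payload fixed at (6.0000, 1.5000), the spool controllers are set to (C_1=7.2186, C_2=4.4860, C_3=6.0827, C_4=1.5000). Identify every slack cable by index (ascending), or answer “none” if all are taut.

i=1: geometric 6.1847 vs commanded 7.2186 ⇒ slack
i=2: geometric 3.5000 vs commanded 4.4860 ⇒ slack
i=3: geometric 6.0828 vs commanded 6.0827 ⇒ taut
i=4: geometric 1.5000 vs commanded 1.5000 ⇒ taut

1, 2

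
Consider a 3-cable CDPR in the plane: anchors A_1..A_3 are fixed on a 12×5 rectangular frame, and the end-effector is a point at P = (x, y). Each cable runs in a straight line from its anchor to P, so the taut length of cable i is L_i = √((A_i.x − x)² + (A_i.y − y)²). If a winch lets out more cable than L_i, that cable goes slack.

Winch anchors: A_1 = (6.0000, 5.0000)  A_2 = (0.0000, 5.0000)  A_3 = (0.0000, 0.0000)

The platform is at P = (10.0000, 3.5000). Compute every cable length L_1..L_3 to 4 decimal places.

(4.2720, 10.1119, 10.5948)

cable 1: Δx=-4.0000, Δy=1.5000; L_1 = √(Δx²+Δy²) = 4.2720
cable 2: Δx=-10.0000, Δy=1.5000; L_2 = √(Δx²+Δy²) = 10.1119
cable 3: Δx=-10.0000, Δy=-3.5000; L_3 = √(Δx²+Δy²) = 10.5948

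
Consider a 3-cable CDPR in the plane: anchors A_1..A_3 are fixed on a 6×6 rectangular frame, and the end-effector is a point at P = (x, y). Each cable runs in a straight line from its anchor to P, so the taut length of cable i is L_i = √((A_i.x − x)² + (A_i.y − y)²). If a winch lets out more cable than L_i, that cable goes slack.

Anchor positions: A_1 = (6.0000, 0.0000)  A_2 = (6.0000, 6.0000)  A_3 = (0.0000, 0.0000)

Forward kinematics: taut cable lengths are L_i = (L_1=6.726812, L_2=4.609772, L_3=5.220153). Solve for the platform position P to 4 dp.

(1.5000, 5.0000)

expand ‖A_i−P‖²=L_i² and subtract eq 1 (q_i ≔ ‖A_i‖²−L_i²)
q_1 = 36.0000+0.0000−45.2500 = -9.2500
eq1−eq2 → [0.0000  -12.0000]·P = -60.0000
eq1−eq3 → [12.0000  0.0000]·P = 18.0000
2×2 solve → P = (1.5000, 5.0000)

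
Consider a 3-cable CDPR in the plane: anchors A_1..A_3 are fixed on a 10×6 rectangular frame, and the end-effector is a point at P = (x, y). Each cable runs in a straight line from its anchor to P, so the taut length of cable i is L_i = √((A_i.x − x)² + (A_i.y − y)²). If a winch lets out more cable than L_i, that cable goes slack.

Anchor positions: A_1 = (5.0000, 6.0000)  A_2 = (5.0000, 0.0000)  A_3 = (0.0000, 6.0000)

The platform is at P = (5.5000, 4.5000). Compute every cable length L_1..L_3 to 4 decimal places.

cable 1: Δx=-0.5000, Δy=1.5000; L_1 = √(Δx²+Δy²) = 1.5811
cable 2: Δx=-0.5000, Δy=-4.5000; L_2 = √(Δx²+Δy²) = 4.5277
cable 3: Δx=-5.5000, Δy=1.5000; L_3 = √(Δx²+Δy²) = 5.7009

(1.5811, 4.5277, 5.7009)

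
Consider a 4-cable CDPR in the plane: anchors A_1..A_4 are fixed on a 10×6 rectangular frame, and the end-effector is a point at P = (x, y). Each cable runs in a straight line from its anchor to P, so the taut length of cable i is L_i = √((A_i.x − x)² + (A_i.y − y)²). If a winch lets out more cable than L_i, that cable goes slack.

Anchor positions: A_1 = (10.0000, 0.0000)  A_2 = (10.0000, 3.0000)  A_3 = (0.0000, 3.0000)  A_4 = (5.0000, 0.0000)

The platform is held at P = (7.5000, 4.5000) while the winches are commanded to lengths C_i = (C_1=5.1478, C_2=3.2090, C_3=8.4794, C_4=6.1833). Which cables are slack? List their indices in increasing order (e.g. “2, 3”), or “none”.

2, 3, 4

cable 1: L_1 = ‖A_1−P‖ = 5.1478;  C_1 = 5.1478 → taut
cable 2: L_2 = ‖A_2−P‖ = 2.9155;  C_2 = 3.2090 → slack
cable 3: L_3 = ‖A_3−P‖ = 7.6485;  C_3 = 8.4794 → slack
cable 4: L_4 = ‖A_4−P‖ = 5.1478;  C_4 = 6.1833 → slack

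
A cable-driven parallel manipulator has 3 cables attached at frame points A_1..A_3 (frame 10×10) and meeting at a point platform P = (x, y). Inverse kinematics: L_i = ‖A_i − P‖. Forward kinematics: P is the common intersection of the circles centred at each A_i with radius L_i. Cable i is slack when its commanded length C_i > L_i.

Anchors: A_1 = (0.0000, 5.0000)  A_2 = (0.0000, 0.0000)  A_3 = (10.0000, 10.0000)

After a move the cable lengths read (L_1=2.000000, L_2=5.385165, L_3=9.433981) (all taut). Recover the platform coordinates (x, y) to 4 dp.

expand ‖A_i−P‖²=L_i² and subtract eq 1 (c_i ≔ ‖A_i‖²−L_i²)
c_1 = 0.0000+25.0000−4.0000 = 21.0000
eq1−eq2 → [0.0000  10.0000]·P = 50.0000
eq1−eq3 → [-20.0000  -10.0000]·P = -90.0000
2×2 solve → P = (2.0000, 5.0000)

(2.0000, 5.0000)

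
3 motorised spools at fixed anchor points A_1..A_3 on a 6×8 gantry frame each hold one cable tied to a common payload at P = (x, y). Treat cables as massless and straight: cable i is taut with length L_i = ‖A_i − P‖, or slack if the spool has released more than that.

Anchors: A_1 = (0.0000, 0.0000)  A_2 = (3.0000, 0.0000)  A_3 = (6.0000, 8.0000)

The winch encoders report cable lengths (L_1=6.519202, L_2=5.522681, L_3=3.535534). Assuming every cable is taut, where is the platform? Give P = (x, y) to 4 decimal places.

each cable: (A_i−P)·(A_i−P) = L_i²; let k_i = ‖A_i‖²−L_i²
k_1 = 0.0000+0.0000−42.5000 = -42.5000
row 1: -6.0000x + 0.0000y = -21.0000  (k_2=-21.5000)
row 2: -12.0000x − 16.0000y = -130.0000  (k_3=87.5000)
Cramer on rows 1–2 → x = 3.5000, y = 5.5000

(3.5000, 5.5000)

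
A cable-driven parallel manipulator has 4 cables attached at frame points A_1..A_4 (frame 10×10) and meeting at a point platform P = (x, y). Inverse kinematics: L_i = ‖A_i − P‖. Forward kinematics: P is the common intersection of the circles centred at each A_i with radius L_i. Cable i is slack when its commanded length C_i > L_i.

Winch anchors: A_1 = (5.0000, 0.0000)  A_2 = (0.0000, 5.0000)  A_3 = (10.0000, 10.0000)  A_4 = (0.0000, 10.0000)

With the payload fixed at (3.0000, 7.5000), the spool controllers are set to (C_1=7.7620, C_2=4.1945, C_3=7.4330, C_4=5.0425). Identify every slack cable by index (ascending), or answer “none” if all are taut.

2, 4

cable 1: L_1 = ‖A_1−P‖ = 7.7621;  C_1 = 7.7620 → taut
cable 2: L_2 = ‖A_2−P‖ = 3.9051;  C_2 = 4.1945 → slack
cable 3: L_3 = ‖A_3−P‖ = 7.4330;  C_3 = 7.4330 → taut
cable 4: L_4 = ‖A_4−P‖ = 3.9051;  C_4 = 5.0425 → slack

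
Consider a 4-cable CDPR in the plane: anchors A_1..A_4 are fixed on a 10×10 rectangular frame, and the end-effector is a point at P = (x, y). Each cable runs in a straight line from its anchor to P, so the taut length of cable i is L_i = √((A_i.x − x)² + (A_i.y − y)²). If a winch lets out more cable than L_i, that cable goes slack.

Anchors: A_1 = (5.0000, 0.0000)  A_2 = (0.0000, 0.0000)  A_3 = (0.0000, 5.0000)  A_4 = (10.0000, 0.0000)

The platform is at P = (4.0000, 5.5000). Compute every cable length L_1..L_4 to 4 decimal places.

cable 1: Δx=1.0000, Δy=-5.5000; L_1 = √(Δx²+Δy²) = 5.5902
cable 2: Δx=-4.0000, Δy=-5.5000; L_2 = √(Δx²+Δy²) = 6.8007
cable 3: Δx=-4.0000, Δy=-0.5000; L_3 = √(Δx²+Δy²) = 4.0311
cable 4: Δx=6.0000, Δy=-5.5000; L_4 = √(Δx²+Δy²) = 8.1394

(5.5902, 6.8007, 4.0311, 8.1394)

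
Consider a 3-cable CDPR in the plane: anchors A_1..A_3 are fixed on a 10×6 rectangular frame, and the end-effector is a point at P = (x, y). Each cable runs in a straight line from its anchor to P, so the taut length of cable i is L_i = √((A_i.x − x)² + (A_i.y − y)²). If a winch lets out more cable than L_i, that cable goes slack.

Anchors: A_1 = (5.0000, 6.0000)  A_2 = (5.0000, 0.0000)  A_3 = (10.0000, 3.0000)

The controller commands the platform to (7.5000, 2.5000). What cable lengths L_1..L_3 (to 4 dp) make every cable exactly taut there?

L_1: Δ = A_1−P = (-2.5000, 3.5000) → ‖Δ‖ = √18.5000 = 4.3012
L_2: Δ = A_2−P = (-2.5000, -2.5000) → ‖Δ‖ = √12.5000 = 3.5355
L_3: Δ = A_3−P = (2.5000, 0.5000) → ‖Δ‖ = √6.5000 = 2.5495

(4.3012, 3.5355, 2.5495)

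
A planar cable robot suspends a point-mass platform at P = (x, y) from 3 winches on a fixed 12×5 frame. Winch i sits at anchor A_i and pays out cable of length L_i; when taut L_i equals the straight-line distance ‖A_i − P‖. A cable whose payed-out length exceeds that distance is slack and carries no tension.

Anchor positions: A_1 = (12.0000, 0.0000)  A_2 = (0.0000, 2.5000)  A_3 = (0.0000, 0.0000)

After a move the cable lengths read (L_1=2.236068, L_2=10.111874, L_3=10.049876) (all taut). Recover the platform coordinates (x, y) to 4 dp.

(10.0000, 1.0000)

each cable: (A_i−P)·(A_i−P) = L_i²; let q_i = ‖A_i‖²−L_i²
q_1 = 144.0000+0.0000−5.0000 = 139.0000
row 1: 24.0000x − 5.0000y = 235.0000  (q_2=-96.0000)
row 2: 24.0000x + 0.0000y = 240.0000  (q_3=-101.0000)
Cramer on rows 1–2 → x = 10.0000, y = 1.0000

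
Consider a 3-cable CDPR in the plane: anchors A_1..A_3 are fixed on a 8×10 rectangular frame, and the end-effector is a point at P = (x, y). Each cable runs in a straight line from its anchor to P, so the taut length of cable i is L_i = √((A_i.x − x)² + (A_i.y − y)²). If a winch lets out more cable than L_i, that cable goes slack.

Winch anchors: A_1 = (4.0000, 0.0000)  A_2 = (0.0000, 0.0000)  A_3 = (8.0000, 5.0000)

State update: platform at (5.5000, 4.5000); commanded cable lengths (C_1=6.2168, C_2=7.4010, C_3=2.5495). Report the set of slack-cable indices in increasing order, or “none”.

1, 2

cable 1: L_1 = ‖A_1−P‖ = 4.7434;  C_1 = 6.2168 → slack
cable 2: L_2 = ‖A_2−P‖ = 7.1063;  C_2 = 7.4010 → slack
cable 3: L_3 = ‖A_3−P‖ = 2.5495;  C_3 = 2.5495 → taut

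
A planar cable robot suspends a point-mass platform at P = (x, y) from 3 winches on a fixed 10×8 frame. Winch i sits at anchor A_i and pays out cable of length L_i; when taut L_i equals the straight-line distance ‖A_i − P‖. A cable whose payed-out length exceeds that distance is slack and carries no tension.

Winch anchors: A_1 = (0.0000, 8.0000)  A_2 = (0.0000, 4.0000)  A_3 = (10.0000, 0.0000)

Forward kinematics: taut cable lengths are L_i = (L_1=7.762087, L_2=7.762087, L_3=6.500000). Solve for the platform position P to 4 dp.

(7.5000, 6.0000)

each cable: (A_i−P)·(A_i−P) = L_i²; let k_i = ‖A_i‖²−L_i²
k_1 = 0.0000+64.0000−60.2500 = 3.7500
row 1: 0.0000x + 8.0000y = 48.0000  (k_2=-44.2500)
row 2: -20.0000x + 16.0000y = -54.0000  (k_3=57.7500)
Cramer on rows 1–2 → x = 7.5000, y = 6.0000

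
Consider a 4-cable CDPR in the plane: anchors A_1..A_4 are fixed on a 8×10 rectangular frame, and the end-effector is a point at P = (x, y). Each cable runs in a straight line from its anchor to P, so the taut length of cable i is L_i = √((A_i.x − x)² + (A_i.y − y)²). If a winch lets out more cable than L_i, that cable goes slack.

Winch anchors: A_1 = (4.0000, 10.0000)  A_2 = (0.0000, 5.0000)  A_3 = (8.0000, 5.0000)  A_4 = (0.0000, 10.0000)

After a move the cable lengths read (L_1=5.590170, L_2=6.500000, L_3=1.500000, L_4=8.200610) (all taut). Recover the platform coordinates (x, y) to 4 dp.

each cable: (A_i−P)·(A_i−P) = L_i²; let k_i = ‖A_i‖²−L_i²
k_1 = 16.0000+100.0000−31.2500 = 84.7500
row 1: 8.0000x + 10.0000y = 102.0000  (k_2=-17.2500)
row 2: -8.0000x + 10.0000y = -2.0000  (k_3=86.7500)
row 3: 8.0000x + 0.0000y = 52.0000  (k_4=32.7500)
Cramer on rows 1–2 → x = 6.5000, y = 5.0000
check cable 4: ‖A_4−P‖² = 67.2500 ≈ L_4² = 67.2500 ✓

(6.5000, 5.0000)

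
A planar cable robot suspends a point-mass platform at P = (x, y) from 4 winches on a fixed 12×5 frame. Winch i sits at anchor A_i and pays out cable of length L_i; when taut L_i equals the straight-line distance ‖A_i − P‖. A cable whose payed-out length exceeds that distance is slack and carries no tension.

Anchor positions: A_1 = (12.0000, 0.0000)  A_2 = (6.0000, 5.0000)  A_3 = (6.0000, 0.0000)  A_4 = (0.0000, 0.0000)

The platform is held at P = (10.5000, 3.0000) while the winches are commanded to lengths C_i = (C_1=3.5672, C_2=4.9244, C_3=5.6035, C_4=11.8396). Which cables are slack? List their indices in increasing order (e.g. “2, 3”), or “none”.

cable 1: L_1 = ‖A_1−P‖ = 3.3541;  C_1 = 3.5672 → slack
cable 2: L_2 = ‖A_2−P‖ = 4.9244;  C_2 = 4.9244 → taut
cable 3: L_3 = ‖A_3−P‖ = 5.4083;  C_3 = 5.6035 → slack
cable 4: L_4 = ‖A_4−P‖ = 10.9202;  C_4 = 11.8396 → slack

1, 3, 4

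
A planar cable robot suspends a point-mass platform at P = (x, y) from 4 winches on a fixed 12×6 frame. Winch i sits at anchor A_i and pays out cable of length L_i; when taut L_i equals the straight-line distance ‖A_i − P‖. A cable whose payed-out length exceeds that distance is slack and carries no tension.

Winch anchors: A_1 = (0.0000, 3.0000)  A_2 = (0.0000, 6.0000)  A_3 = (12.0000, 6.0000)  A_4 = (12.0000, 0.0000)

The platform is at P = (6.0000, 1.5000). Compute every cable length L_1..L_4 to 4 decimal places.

(6.1847, 7.5000, 7.5000, 6.1847)

cable 1: Δx=-6.0000, Δy=1.5000; L_1 = √(Δx²+Δy²) = 6.1847
cable 2: Δx=-6.0000, Δy=4.5000; L_2 = √(Δx²+Δy²) = 7.5000
cable 3: Δx=6.0000, Δy=4.5000; L_3 = √(Δx²+Δy²) = 7.5000
cable 4: Δx=6.0000, Δy=-1.5000; L_4 = √(Δx²+Δy²) = 6.1847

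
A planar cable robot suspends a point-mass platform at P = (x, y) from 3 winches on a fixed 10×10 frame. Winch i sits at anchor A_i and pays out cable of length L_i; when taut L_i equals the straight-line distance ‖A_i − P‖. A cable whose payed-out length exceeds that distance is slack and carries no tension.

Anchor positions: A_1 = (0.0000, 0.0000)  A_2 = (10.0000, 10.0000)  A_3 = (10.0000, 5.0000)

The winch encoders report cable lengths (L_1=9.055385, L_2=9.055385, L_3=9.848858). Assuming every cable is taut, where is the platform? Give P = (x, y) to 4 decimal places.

circle eqns → linear via eq_j − eq_1; set k_j = A_j·A_j − L_j²
k_1 = 0.0000+0.0000−82.0000 = -82.0000
-20.0000·x − 20.0000·y = k_1−k_2 = -200.0000
-20.0000·x − 10.0000·y = k_1−k_3 = -110.0000
solve first two rows → x=1.0000, y=9.0000

(1.0000, 9.0000)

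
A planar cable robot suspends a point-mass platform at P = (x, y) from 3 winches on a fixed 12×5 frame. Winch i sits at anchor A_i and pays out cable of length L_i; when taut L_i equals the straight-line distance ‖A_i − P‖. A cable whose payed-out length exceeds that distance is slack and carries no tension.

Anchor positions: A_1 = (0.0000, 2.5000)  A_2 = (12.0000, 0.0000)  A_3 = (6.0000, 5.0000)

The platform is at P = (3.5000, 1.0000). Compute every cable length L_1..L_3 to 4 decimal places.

L_1 = √((0.0000−3.5000)² + (2.5000−1.0000)²) = 3.8079
L_2 = √((12.0000−3.5000)² + (0.0000−1.0000)²) = 8.5586
L_3 = √((6.0000−3.5000)² + (5.0000−1.0000)²) = 4.7170

(3.8079, 8.5586, 4.7170)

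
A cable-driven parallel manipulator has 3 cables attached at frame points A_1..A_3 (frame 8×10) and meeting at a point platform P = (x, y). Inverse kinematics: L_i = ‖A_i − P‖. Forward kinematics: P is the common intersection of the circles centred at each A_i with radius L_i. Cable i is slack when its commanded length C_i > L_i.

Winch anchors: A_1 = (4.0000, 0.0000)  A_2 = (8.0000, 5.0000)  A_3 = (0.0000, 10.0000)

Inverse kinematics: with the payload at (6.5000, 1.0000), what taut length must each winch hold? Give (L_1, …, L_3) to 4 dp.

L_1: Δ = A_1−P = (-2.5000, -1.0000) → ‖Δ‖ = √7.2500 = 2.6926
L_2: Δ = A_2−P = (1.5000, 4.0000) → ‖Δ‖ = √18.2500 = 4.2720
L_3: Δ = A_3−P = (-6.5000, 9.0000) → ‖Δ‖ = √123.2500 = 11.1018

(2.6926, 4.2720, 11.1018)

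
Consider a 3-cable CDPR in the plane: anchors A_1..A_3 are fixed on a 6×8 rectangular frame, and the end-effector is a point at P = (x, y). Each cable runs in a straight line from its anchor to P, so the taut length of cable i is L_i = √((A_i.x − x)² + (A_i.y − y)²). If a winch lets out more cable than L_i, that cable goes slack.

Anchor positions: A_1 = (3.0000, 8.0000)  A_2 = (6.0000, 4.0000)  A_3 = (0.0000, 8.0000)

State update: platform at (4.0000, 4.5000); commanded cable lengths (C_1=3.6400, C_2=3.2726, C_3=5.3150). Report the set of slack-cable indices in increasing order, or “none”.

cable 1: √((-1.0000)²+(3.5000)²)=3.6401, C_1=3.6400: taut
cable 2: √((2.0000)²+(-0.5000)²)=2.0616, C_2=3.2726: slack
cable 3: √((-4.0000)²+(3.5000)²)=5.3151, C_3=5.3150: taut

2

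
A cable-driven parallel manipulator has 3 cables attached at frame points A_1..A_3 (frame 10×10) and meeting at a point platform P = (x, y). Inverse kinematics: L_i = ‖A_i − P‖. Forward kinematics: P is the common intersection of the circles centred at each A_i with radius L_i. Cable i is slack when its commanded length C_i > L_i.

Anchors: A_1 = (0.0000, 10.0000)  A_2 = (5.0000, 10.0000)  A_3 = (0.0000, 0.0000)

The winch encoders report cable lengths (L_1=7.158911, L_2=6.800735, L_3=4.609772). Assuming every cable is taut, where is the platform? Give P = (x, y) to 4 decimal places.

expand ‖A_i−P‖²=L_i² and subtract eq 1 (q_i ≔ ‖A_i‖²−L_i²)
q_1 = 0.0000+100.0000−51.2500 = 48.7500
eq1−eq2 → [-10.0000  0.0000]·P = -30.0000
eq1−eq3 → [0.0000  20.0000]·P = 70.0000
2×2 solve → P = (3.0000, 3.5000)

(3.0000, 3.5000)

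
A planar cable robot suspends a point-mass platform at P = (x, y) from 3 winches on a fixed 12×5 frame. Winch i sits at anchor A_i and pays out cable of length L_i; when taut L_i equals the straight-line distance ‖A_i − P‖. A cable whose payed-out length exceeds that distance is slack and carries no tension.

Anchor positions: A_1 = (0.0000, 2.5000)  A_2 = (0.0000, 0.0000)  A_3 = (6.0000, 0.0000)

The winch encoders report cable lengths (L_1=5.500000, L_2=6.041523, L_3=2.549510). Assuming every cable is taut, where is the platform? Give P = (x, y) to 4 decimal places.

(5.5000, 2.5000)

circle eqns → linear via eq_j − eq_1; set c_j = A_j·A_j − L_j²
c_1 = 0.0000+6.2500−30.2500 = -24.0000
0.0000·x + 5.0000·y = c_1−c_2 = 12.5000
-12.0000·x + 5.0000·y = c_1−c_3 = -53.5000
solve first two rows → x=5.5000, y=2.5000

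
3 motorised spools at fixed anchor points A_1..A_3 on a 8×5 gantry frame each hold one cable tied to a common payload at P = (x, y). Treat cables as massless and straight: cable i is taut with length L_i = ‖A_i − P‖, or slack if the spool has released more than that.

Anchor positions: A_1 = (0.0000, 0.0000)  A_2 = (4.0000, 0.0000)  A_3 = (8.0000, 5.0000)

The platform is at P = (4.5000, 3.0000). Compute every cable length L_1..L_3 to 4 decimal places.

L_1: Δ = A_1−P = (-4.5000, -3.0000) → ‖Δ‖ = √29.2500 = 5.4083
L_2: Δ = A_2−P = (-0.5000, -3.0000) → ‖Δ‖ = √9.2500 = 3.0414
L_3: Δ = A_3−P = (3.5000, 2.0000) → ‖Δ‖ = √16.2500 = 4.0311

(5.4083, 3.0414, 4.0311)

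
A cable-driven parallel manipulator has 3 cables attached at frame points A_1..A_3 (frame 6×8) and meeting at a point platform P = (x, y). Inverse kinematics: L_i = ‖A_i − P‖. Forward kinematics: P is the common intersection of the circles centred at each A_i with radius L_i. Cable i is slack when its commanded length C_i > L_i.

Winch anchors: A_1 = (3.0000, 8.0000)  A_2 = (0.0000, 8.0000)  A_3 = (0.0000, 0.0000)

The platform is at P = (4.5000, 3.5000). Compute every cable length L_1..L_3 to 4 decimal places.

(4.7434, 6.3640, 5.7009)

L_1: Δ = A_1−P = (-1.5000, 4.5000) → ‖Δ‖ = √22.5000 = 4.7434
L_2: Δ = A_2−P = (-4.5000, 4.5000) → ‖Δ‖ = √40.5000 = 6.3640
L_3: Δ = A_3−P = (-4.5000, -3.5000) → ‖Δ‖ = √32.5000 = 5.7009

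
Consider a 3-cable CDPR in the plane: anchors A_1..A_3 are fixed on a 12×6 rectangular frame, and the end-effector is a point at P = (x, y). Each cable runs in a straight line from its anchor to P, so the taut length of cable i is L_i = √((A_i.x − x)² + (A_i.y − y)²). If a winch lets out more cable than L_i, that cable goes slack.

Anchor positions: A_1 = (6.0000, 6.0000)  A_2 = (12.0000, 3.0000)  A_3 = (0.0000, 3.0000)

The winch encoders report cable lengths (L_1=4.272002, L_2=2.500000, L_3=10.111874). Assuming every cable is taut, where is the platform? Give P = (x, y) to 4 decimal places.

(10.0000, 4.5000)

expand ‖A_i−P‖²=L_i² and subtract eq 1 (c_i ≔ ‖A_i‖²−L_i²)
c_1 = 36.0000+36.0000−18.2500 = 53.7500
eq1−eq2 → [-12.0000  6.0000]·P = -93.0000
eq1−eq3 → [12.0000  6.0000]·P = 147.0000
2×2 solve → P = (10.0000, 4.5000)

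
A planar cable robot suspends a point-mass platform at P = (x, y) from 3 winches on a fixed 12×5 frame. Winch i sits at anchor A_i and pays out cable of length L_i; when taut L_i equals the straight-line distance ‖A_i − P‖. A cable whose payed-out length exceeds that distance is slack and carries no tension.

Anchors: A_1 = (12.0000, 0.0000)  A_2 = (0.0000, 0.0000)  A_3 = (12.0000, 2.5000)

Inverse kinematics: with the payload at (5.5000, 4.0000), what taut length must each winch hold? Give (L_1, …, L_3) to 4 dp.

(7.6322, 6.8007, 6.6708)

L_1: Δ = A_1−P = (6.5000, -4.0000) → ‖Δ‖ = √58.2500 = 7.6322
L_2: Δ = A_2−P = (-5.5000, -4.0000) → ‖Δ‖ = √46.2500 = 6.8007
L_3: Δ = A_3−P = (6.5000, -1.5000) → ‖Δ‖ = √44.5000 = 6.6708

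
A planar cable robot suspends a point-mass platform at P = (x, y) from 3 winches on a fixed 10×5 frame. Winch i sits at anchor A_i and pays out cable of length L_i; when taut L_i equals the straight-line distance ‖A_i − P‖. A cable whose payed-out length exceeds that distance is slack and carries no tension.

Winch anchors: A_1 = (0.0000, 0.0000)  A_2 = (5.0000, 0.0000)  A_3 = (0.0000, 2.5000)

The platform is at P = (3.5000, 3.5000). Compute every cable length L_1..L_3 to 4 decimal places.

(4.9497, 3.8079, 3.6401)

L_1 = √((0.0000−3.5000)² + (0.0000−3.5000)²) = 4.9497
L_2 = √((5.0000−3.5000)² + (0.0000−3.5000)²) = 3.8079
L_3 = √((0.0000−3.5000)² + (2.5000−3.5000)²) = 3.6401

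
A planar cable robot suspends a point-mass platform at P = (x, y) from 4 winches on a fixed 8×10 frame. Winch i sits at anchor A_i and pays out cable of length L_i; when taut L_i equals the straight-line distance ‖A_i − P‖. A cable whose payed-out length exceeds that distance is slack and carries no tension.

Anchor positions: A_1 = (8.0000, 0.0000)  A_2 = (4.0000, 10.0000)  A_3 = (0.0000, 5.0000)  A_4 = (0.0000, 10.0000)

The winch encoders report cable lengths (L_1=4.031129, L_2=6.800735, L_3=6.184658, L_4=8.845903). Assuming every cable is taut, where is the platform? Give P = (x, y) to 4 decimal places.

(6.0000, 3.5000)

each cable: (A_i−P)·(A_i−P) = L_i²; let k_i = ‖A_i‖²−L_i²
k_1 = 64.0000+0.0000−16.2500 = 47.7500
row 1: 8.0000x − 20.0000y = -22.0000  (k_2=69.7500)
row 2: 16.0000x − 10.0000y = 61.0000  (k_3=-13.2500)
row 3: 16.0000x − 20.0000y = 26.0000  (k_4=21.7500)
Cramer on rows 1–2 → x = 6.0000, y = 3.5000
check cable 4: ‖A_4−P‖² = 78.2500 ≈ L_4² = 78.2500 ✓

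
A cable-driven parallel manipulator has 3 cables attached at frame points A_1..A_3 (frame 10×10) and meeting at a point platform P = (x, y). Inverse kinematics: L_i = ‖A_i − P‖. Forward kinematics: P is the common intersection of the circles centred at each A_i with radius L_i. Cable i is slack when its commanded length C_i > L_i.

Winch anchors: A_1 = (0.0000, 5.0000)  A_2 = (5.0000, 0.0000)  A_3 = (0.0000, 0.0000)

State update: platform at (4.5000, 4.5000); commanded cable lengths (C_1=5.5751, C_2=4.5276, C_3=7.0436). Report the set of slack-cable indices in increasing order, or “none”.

i=1: geometric 4.5277 vs commanded 5.5751 ⇒ slack
i=2: geometric 4.5277 vs commanded 4.5276 ⇒ taut
i=3: geometric 6.3640 vs commanded 7.0436 ⇒ slack

1, 3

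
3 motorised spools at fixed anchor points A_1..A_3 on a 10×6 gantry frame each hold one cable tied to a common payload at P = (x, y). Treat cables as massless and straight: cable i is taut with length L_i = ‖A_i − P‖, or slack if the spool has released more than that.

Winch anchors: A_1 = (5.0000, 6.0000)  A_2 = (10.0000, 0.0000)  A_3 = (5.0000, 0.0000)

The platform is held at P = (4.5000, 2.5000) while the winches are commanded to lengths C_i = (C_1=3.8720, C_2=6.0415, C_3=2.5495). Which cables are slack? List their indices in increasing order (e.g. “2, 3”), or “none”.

1

cable 1: L_1 = ‖A_1−P‖ = 3.5355;  C_1 = 3.8720 → slack
cable 2: L_2 = ‖A_2−P‖ = 6.0415;  C_2 = 6.0415 → taut
cable 3: L_3 = ‖A_3−P‖ = 2.5495;  C_3 = 2.5495 → taut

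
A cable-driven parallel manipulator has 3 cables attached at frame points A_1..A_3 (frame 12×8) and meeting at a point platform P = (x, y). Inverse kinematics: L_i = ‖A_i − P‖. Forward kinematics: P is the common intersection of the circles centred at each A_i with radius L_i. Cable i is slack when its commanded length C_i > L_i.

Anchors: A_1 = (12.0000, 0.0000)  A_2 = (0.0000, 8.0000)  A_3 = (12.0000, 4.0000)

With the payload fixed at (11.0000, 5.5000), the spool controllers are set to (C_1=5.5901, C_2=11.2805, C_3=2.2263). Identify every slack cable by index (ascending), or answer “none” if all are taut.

3

i=1: geometric 5.5902 vs commanded 5.5901 ⇒ taut
i=2: geometric 11.2805 vs commanded 11.2805 ⇒ taut
i=3: geometric 1.8028 vs commanded 2.2263 ⇒ slack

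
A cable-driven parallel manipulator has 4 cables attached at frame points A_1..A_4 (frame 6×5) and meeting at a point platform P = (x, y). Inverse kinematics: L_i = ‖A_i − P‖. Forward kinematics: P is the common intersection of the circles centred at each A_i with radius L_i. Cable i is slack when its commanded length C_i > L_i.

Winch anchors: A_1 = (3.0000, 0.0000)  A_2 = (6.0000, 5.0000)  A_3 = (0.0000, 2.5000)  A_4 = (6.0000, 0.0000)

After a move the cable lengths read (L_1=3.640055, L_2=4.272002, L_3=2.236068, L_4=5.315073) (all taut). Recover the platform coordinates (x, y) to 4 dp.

(2.0000, 3.5000)

circle eqns → linear via eq_j − eq_1; set k_j = A_j·A_j − L_j²
k_1 = 9.0000+0.0000−13.2500 = -4.2500
-6.0000·x − 10.0000·y = k_1−k_2 = -47.0000
6.0000·x − 5.0000·y = k_1−k_3 = -5.5000
-6.0000·x + 0.0000·y = k_1−k_4 = -12.0000
solve first two rows → x=2.0000, y=3.5000
check cable 4: ‖A_4−P‖² = 28.2500 ≈ L_4² = 28.2500 ✓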